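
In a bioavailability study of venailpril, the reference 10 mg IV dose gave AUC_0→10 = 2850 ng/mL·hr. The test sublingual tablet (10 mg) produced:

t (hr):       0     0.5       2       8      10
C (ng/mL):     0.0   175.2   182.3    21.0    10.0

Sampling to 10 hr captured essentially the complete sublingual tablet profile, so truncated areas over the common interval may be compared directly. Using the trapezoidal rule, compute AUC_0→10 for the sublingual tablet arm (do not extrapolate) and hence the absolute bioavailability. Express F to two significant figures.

F = 0.33

Trapezoidal AUC_0→10 (sublingual tablet):
  [0→0.5]: (0.0+175.2)/2 × 0.5 = 43.8
  [0.5→2]: (175.2+182.3)/2 × 1.5 = 268.125
  [2→8]: (182.3+21.0)/2 × 6 = 609.9
  [8→10]: (21.0+10.0)/2 × 2 = 31.0
  Sum = 952.825 ng/mL·hr
F = (AUC_ev/D_ev)/(AUC_iv/D_iv) = (952.825/10)/(2850/10) = 95.2825/285 = 0.3343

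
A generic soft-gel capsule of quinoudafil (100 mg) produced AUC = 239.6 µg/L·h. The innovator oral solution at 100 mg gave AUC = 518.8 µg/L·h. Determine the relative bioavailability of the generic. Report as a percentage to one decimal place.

F_rel = (AUC_test/D_test) / (AUC_ref/D_ref)
      = (239.6/100) / (518.8/100)
      = 2.396 / 5.188 = 0.4618 = 46.18%

F_rel = 46.2%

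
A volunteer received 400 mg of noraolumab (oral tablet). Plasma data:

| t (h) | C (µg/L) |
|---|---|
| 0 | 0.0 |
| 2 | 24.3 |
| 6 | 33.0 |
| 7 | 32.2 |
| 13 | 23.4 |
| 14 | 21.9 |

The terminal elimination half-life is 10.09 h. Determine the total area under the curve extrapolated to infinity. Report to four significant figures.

Trapezoidal AUC_0→14:
  [0→2]: (0.0+24.3)/2 × 2 = 24.3
  [2→6]: (24.3+33.0)/2 × 4 = 114.6
  [6→7]: (33.0+32.2)/2 × 1 = 32.6
  [7→13]: (32.2+23.4)/2 × 6 = 166.8
  [13→14]: (23.4+21.9)/2 × 1 = 22.65
  Sum = 360.95 µg/L·h
k_e = ln2 / t½ = 0.693147 / 10.09 = 0.0687 h^-1
Extrapolated tail: C_last / k_e = 21.9 / 0.0687 = 318.777
AUC_0→∞ = 360.95 + 318.777 = 679.727 µg/L·h

AUC = 679.7 µg/L·h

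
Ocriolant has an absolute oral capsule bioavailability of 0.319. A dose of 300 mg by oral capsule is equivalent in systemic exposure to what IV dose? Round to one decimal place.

Systemic exposure from an extravascular dose = F × D_ev, so the equivalent IV dose is F × D_ev.
D_iv = F × D_ev = 0.319 × 300 = 95.7 mg

D_iv = 95.7 mg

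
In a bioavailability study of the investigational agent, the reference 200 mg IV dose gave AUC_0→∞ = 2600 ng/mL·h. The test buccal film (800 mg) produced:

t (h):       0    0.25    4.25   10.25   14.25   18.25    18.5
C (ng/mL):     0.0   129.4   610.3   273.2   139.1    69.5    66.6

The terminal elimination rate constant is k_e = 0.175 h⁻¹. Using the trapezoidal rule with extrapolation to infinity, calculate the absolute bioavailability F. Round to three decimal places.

Trapezoidal AUC_0→18.5 (buccal film):
  [0→0.25]: (0.0+129.4)/2 × 0.25 = 16.175
  [0.25→4.25]: (129.4+610.3)/2 × 4 = 1479.4
  [4.25→10.25]: (610.3+273.2)/2 × 6 = 2650.5
  [10.25→14.25]: (273.2+139.1)/2 × 4 = 824.6
  [14.25→18.25]: (139.1+69.5)/2 × 4 = 417.2
  [18.25→18.5]: (69.5+66.6)/2 × 0.25 = 17.0125
  Sum = 5404.8875 ng/mL·h
Tail: C_last/k_e = 66.6/0.175 = 380.571
AUC_0→∞ (buccal film) = 5404.8875 + 380.571 = 5785.4585 ng/mL·h
F = (AUC_ev/D_ev)/(AUC_iv/D_iv) = (5785.4585/800)/(2600/200) = 7.23182/13 = 0.5563

F = 0.556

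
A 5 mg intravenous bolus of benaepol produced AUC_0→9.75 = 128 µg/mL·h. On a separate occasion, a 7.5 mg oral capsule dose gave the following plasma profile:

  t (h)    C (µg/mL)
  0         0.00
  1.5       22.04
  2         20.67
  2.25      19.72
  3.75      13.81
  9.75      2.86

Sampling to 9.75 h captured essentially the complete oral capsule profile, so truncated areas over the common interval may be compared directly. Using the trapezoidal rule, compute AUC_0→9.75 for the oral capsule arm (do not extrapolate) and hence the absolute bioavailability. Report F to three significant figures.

Trapezoidal AUC_0→9.75 (oral capsule):
  [0→1.5]: (0.00+22.04)/2 × 1.5 = 16.53
  [1.5→2]: (22.04+20.67)/2 × 0.5 = 10.6775
  [2→2.25]: (20.67+19.72)/2 × 0.25 = 5.04875
  [2.25→3.75]: (19.72+13.81)/2 × 1.5 = 25.1475
  [3.75→9.75]: (13.81+2.86)/2 × 6 = 50.01
  Sum = 107.41375 µg/mL·h
F = (AUC_ev/D_ev)/(AUC_iv/D_iv) = (107.41375/7.5)/(128/5) = 14.3218/25.6 = 0.5594

F = 0.559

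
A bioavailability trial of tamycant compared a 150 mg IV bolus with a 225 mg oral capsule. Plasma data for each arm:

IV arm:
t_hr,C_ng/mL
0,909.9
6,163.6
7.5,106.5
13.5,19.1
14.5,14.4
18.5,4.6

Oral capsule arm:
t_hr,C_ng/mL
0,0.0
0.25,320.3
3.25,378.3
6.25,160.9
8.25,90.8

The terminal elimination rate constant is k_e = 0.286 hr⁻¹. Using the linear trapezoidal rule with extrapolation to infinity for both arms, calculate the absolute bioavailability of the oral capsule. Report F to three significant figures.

F = 0.425

Trapezoidal AUC_0→18.5 (IV):
  [0→6]: (909.9+163.6)/2 × 6 = 3220.5
  [6→7.5]: (163.6+106.5)/2 × 1.5 = 202.575
  [7.5→13.5]: (106.5+19.1)/2 × 6 = 376.8
  [13.5→14.5]: (19.1+14.4)/2 × 1 = 16.75
  [14.5→18.5]: (14.4+4.6)/2 × 4 = 38.0
  Sum = 3854.625 ng/mL·hr
IV tail: 4.6/0.286 = 16.084; AUC_iv,0→∞ = 3854.625 + 16.084 = 3870.709 ng/mL·hr
Trapezoidal AUC_0→8.25 (oral capsule):
  [0→0.25]: (0.0+320.3)/2 × 0.25 = 40.0375
  [0.25→3.25]: (320.3+378.3)/2 × 3 = 1047.9
  [3.25→6.25]: (378.3+160.9)/2 × 3 = 808.8
  [6.25→8.25]: (160.9+90.8)/2 × 2 = 251.7
  Sum = 2148.4375 ng/mL·hr
oral capsule tail: 90.8/0.286 = 317.483; AUC_ev,0→∞ = 2148.4375 + 317.483 = 2465.9205 ng/mL·hr
F = (AUC_ev/D_ev)/(AUC_iv/D_iv) = (2465.9205/225)/(3870.709/150) = 10.9596/25.8047 = 0.4247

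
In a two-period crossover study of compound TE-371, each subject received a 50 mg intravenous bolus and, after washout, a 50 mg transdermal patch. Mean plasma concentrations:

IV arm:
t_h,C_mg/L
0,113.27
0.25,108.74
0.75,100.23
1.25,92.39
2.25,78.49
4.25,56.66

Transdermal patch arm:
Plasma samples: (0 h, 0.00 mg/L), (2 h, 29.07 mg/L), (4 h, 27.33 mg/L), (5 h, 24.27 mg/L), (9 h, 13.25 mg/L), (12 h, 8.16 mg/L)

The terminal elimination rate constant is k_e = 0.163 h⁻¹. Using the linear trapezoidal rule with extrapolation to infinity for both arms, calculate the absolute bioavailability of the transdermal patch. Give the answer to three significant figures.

Trapezoidal AUC_0→4.25 (IV):
  [0→0.25]: (113.27+108.74)/2 × 0.25 = 27.75125
  [0.25→0.75]: (108.74+100.23)/2 × 0.5 = 52.2425
  [0.75→1.25]: (100.23+92.39)/2 × 0.5 = 48.155
  [1.25→2.25]: (92.39+78.49)/2 × 1 = 85.44
  [2.25→4.25]: (78.49+56.66)/2 × 2 = 135.15
  Sum = 348.73875 mg/L·h
IV tail: 56.66/0.163 = 347.607; AUC_iv,0→∞ = 348.73875 + 347.607 = 696.34575 mg/L·h
Trapezoidal AUC_0→12 (transdermal patch):
  [0→2]: (0.00+29.07)/2 × 2 = 29.07
  [2→4]: (29.07+27.33)/2 × 2 = 56.4
  [4→5]: (27.33+24.27)/2 × 1 = 25.8
  [5→9]: (24.27+13.25)/2 × 4 = 75.04
  [9→12]: (13.25+8.16)/2 × 3 = 32.115
  Sum = 218.425 mg/L·h
transdermal patch tail: 8.16/0.163 = 50.061; AUC_ev,0→∞ = 218.425 + 50.061 = 268.486 mg/L·h
F = (AUC_ev/D_ev)/(AUC_iv/D_iv) = (268.486/50)/(696.34575/50) = 5.36972/13.926915 = 0.3856

F = 0.386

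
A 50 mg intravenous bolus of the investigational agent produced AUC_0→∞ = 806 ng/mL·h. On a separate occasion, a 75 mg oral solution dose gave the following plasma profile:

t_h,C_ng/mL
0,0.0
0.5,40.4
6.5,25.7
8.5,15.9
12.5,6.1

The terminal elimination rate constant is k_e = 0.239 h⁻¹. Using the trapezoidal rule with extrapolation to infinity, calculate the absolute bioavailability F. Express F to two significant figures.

F = 0.26

Trapezoidal AUC_0→12.5 (oral solution):
  [0→0.5]: (0.0+40.4)/2 × 0.5 = 10.1
  [0.5→6.5]: (40.4+25.7)/2 × 6 = 198.3
  [6.5→8.5]: (25.7+15.9)/2 × 2 = 41.6
  [8.5→12.5]: (15.9+6.1)/2 × 4 = 44.0
  Sum = 294.0 ng/mL·h
Tail: C_last/k_e = 6.1/0.239 = 25.523
AUC_0→∞ (oral solution) = 294.0 + 25.523 = 319.523 ng/mL·h
F = (AUC_ev/D_ev)/(AUC_iv/D_iv) = (319.523/75)/(806/50) = 4.26031/16.12 = 0.2643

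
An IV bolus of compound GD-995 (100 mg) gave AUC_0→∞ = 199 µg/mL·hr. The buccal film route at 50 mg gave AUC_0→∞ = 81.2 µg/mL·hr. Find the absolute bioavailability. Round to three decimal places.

F = 0.816

F = (AUC_ev / D_ev) / (AUC_iv / D_iv)
  = (81.2/50) / (199/100)
  = 1.624 / 1.99 = 0.8161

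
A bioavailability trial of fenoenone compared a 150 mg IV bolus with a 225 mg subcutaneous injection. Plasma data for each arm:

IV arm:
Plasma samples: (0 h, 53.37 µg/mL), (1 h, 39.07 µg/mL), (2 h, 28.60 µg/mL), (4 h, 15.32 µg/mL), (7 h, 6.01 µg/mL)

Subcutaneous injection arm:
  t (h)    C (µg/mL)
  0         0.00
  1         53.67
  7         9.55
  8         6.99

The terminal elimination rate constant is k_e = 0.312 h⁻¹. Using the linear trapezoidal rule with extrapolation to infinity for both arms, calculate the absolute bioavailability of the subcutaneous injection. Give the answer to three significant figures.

F = 0.940

Trapezoidal AUC_0→7 (IV):
  [0→1]: (53.37+39.07)/2 × 1 = 46.22
  [1→2]: (39.07+28.60)/2 × 1 = 33.835
  [2→4]: (28.60+15.32)/2 × 2 = 43.92
  [4→7]: (15.32+6.01)/2 × 3 = 31.995
  Sum = 155.97 µg/mL·h
IV tail: 6.01/0.312 = 19.263; AUC_iv,0→∞ = 155.97 + 19.263 = 175.233 µg/mL·h
Trapezoidal AUC_0→8 (subcutaneous injection):
  [0→1]: (0.00+53.67)/2 × 1 = 26.835
  [1→7]: (53.67+9.55)/2 × 6 = 189.66
  [7→8]: (9.55+6.99)/2 × 1 = 8.27
  Sum = 224.765 µg/mL·h
subcutaneous injection tail: 6.99/0.312 = 22.404; AUC_ev,0→∞ = 224.765 + 22.404 = 247.169 µg/mL·h
F = (AUC_ev/D_ev)/(AUC_iv/D_iv) = (247.169/225)/(175.233/150) = 1.09853/1.16822 = 0.9403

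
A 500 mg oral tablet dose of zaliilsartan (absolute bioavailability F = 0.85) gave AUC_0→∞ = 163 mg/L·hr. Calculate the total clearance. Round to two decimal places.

CL = F × Dose / AUC_0→∞
   = 0.85 × 500 / 163 = 2.60736 L/hr

CL = 2.61 L/hr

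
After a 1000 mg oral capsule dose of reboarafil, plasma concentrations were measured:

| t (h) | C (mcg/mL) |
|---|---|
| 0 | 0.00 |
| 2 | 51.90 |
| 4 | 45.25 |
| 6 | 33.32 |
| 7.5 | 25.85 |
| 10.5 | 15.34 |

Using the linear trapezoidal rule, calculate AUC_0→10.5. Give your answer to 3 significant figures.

AUC = 334 mcg/mL·h

Trapezoidal AUC_0→10.5:
  [0→2]: (0.00+51.90)/2 × 2 = 51.9
  [2→4]: (51.90+45.25)/2 × 2 = 97.15
  [4→6]: (45.25+33.32)/2 × 2 = 78.57
  [6→7.5]: (33.32+25.85)/2 × 1.5 = 44.3775
  [7.5→10.5]: (25.85+15.34)/2 × 3 = 61.785
  Sum = 333.7825 mcg/mL·h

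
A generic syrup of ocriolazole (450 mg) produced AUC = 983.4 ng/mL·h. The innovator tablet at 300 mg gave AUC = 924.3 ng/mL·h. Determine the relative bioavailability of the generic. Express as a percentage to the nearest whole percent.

F_rel = (AUC_test/D_test) / (AUC_ref/D_ref)
      = (983.4/450) / (924.3/300)
      = 2.18533 / 3.081 = 0.7093 = 70.93%

F_rel = 71%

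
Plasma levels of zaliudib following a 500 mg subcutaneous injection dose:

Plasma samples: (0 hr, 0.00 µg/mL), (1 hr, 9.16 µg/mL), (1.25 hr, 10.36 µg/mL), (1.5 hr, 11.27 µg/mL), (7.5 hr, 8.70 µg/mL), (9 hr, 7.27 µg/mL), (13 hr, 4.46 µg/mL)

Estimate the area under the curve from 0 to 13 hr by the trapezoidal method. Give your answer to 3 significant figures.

Trapezoidal AUC_0→13:
  [0→1]: (0.00+9.16)/2 × 1 = 4.58
  [1→1.25]: (9.16+10.36)/2 × 0.25 = 2.44
  [1.25→1.5]: (10.36+11.27)/2 × 0.25 = 2.70375
  [1.5→7.5]: (11.27+8.70)/2 × 6 = 59.91
  [7.5→9]: (8.70+7.27)/2 × 1.5 = 11.9775
  [9→13]: (7.27+4.46)/2 × 4 = 23.46
  Sum = 105.07125 µg/mL·hr

AUC = 105 µg/mL·hr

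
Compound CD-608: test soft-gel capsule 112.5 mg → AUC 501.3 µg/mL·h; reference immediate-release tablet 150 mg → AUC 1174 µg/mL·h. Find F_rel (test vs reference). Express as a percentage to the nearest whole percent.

F_rel = 57%

F_rel = (AUC_test/D_test) / (AUC_ref/D_ref)
      = (501.3/112.5) / (1174/150)
      = 4.456 / 7.82667 = 0.5693 = 56.93%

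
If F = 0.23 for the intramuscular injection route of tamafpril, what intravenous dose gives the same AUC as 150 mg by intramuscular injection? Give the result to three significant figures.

D_iv = 34.5 mg

Systemic exposure from an extravascular dose = F × D_ev, so the equivalent IV dose is F × D_ev.
D_iv = F × D_ev = 0.23 × 150 = 34.5 mg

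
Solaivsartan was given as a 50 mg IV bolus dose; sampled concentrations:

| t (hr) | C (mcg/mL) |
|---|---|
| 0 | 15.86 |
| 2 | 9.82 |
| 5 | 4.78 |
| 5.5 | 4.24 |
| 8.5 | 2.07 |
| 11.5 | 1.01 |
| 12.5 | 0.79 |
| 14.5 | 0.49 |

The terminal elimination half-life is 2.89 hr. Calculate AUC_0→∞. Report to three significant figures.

Trapezoidal AUC_0→14.5:
  [0→2]: (15.86+9.82)/2 × 2 = 25.68
  [2→5]: (9.82+4.78)/2 × 3 = 21.9
  [5→5.5]: (4.78+4.24)/2 × 0.5 = 2.255
  [5.5→8.5]: (4.24+2.07)/2 × 3 = 9.465
  [8.5→11.5]: (2.07+1.01)/2 × 3 = 4.62
  [11.5→12.5]: (1.01+0.79)/2 × 1 = 0.9
  [12.5→14.5]: (0.79+0.49)/2 × 2 = 1.28
  Sum = 66.1 mcg/mL·hr
k_e = ln2 / t½ = 0.693147 / 2.89 = 0.2398 hr^-1
Extrapolated tail: C_last / k_e = 0.49 / 0.2398 = 2.043
AUC_0→∞ = 66.1 + 2.043 = 68.143 mcg/mL·hr

AUC = 68.1 mcg/mL·hr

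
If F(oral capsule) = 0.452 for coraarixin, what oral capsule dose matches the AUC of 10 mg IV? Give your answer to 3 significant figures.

D_oral = 22.1 mg

For equal systemic exposure: F × D_ev = D_iv
D_ev = D_iv / F = 10 / 0.452 = 22.1239 mg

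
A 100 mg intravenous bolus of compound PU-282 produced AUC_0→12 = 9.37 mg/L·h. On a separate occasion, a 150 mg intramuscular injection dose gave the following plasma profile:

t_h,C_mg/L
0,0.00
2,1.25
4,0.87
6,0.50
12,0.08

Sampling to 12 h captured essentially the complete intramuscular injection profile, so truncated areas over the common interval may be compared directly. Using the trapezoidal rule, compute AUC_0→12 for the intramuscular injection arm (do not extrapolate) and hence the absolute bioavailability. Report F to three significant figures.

Trapezoidal AUC_0→12 (intramuscular injection):
  [0→2]: (0.00+1.25)/2 × 2 = 1.25
  [2→4]: (1.25+0.87)/2 × 2 = 2.12
  [4→6]: (0.87+0.50)/2 × 2 = 1.37
  [6→12]: (0.50+0.08)/2 × 6 = 1.74
  Sum = 6.48 mg/L·h
F = (AUC_ev/D_ev)/(AUC_iv/D_iv) = (6.48/150)/(9.37/100) = 0.0432/0.0937 = 0.4610

F = 0.461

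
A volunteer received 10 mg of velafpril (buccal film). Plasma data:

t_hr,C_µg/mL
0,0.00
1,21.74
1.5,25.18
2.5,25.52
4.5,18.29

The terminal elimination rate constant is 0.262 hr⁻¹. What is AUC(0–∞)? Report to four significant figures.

AUC = 161.6 µg/mL·hr

Trapezoidal AUC_0→4.5:
  [0→1]: (0.00+21.74)/2 × 1 = 10.87
  [1→1.5]: (21.74+25.18)/2 × 0.5 = 11.73
  [1.5→2.5]: (25.18+25.52)/2 × 1 = 25.35
  [2.5→4.5]: (25.52+18.29)/2 × 2 = 43.81
  Sum = 91.76 µg/mL·hr
Extrapolated tail: C_last / k_e = 18.29 / 0.262 = 69.809
AUC_0→∞ = 91.76 + 69.809 = 161.569 µg/mL·hr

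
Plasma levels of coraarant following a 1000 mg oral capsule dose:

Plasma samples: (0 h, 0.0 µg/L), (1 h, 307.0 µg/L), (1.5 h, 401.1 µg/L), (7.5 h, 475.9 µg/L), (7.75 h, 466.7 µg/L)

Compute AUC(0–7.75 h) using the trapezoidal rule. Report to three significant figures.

Trapezoidal AUC_0→7.75:
  [0→1]: (0.0+307.0)/2 × 1 = 153.5
  [1→1.5]: (307.0+401.1)/2 × 0.5 = 177.025
  [1.5→7.5]: (401.1+475.9)/2 × 6 = 2631.0
  [7.5→7.75]: (475.9+466.7)/2 × 0.25 = 117.825
  Sum = 3079.35 µg/L·h

AUC = 3080 µg/L·h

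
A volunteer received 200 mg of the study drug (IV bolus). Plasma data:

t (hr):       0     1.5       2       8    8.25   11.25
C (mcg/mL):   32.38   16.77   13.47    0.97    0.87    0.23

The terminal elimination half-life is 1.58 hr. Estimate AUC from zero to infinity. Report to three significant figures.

AUC = 90.1 mcg/mL·hr

Trapezoidal AUC_0→11.25:
  [0→1.5]: (32.38+16.77)/2 × 1.5 = 36.8625
  [1.5→2]: (16.77+13.47)/2 × 0.5 = 7.56
  [2→8]: (13.47+0.97)/2 × 6 = 43.32
  [8→8.25]: (0.97+0.87)/2 × 0.25 = 0.23
  [8.25→11.25]: (0.87+0.23)/2 × 3 = 1.65
  Sum = 89.6225 mcg/mL·hr
k_e = ln2 / t½ = 0.693147 / 1.58 = 0.4387 hr^-1
Extrapolated tail: C_last / k_e = 0.23 / 0.4387 = 0.524
AUC_0→∞ = 89.6225 + 0.524 = 90.1465 mcg/mL·hr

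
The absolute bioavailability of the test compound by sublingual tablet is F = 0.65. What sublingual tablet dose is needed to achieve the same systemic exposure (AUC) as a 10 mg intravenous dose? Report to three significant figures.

For equal systemic exposure: F × D_ev = D_iv
D_ev = D_iv / F = 10 / 0.65 = 15.3846 mg

D_sublingual = 15.4 mg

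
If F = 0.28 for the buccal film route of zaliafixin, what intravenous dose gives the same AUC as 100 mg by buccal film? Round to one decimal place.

Systemic exposure from an extravascular dose = F × D_ev, so the equivalent IV dose is F × D_ev.
D_iv = F × D_ev = 0.28 × 100 = 28 mg

D_iv = 28.0 mg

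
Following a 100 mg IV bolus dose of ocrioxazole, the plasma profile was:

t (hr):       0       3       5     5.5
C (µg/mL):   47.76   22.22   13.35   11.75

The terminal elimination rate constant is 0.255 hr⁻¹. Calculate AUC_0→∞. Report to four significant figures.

AUC = 192.9 µg/mL·hr

Trapezoidal AUC_0→5.5:
  [0→3]: (47.76+22.22)/2 × 3 = 104.97
  [3→5]: (22.22+13.35)/2 × 2 = 35.57
  [5→5.5]: (13.35+11.75)/2 × 0.5 = 6.275
  Sum = 146.815 µg/mL·hr
Extrapolated tail: C_last / k_e = 11.75 / 0.255 = 46.078
AUC_0→∞ = 146.815 + 46.078 = 192.893 µg/mL·hr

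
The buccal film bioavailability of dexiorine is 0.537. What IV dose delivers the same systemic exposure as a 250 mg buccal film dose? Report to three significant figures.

Systemic exposure from an extravascular dose = F × D_ev, so the equivalent IV dose is F × D_ev.
D_iv = F × D_ev = 0.537 × 250 = 134.25 mg

D_iv = 134 mg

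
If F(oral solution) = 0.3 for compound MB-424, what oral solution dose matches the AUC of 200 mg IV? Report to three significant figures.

D_oral = 667 mg

For equal systemic exposure: F × D_ev = D_iv
D_ev = D_iv / F = 200 / 0.3 = 666.667 mg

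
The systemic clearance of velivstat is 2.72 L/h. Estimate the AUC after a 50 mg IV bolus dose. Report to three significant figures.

AUC_0→∞ = Dose_iv / CL
        = 50 / 2.72 = 18.3824 mg/L·h

AUC = 18.4 mg/L·h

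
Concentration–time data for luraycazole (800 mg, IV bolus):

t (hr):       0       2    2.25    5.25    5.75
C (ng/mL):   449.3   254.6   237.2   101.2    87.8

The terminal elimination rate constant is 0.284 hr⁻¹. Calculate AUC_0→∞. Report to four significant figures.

Trapezoidal AUC_0→5.75:
  [0→2]: (449.3+254.6)/2 × 2 = 703.9
  [2→2.25]: (254.6+237.2)/2 × 0.25 = 61.475
  [2.25→5.25]: (237.2+101.2)/2 × 3 = 507.6
  [5.25→5.75]: (101.2+87.8)/2 × 0.5 = 47.25
  Sum = 1320.225 ng/mL·hr
Extrapolated tail: C_last / k_e = 87.8 / 0.284 = 309.155
AUC_0→∞ = 1320.225 + 309.155 = 1629.38 ng/mL·hr

AUC = 1629 ng/mL·hr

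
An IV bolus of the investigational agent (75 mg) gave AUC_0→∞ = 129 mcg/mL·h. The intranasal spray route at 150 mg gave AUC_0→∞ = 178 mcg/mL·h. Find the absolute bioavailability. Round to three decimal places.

F = 0.690

F = (AUC_ev / D_ev) / (AUC_iv / D_iv)
  = (178/150) / (129/75)
  = 1.18667 / 1.72 = 0.6899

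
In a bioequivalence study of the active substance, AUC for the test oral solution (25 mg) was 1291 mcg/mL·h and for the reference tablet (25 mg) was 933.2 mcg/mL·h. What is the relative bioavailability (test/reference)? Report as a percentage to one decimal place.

F_rel = 138.3%

F_rel = (AUC_test/D_test) / (AUC_ref/D_ref)
      = (1291/25) / (933.2/25)
      = 51.64 / 37.328 = 1.3834 = 138.34%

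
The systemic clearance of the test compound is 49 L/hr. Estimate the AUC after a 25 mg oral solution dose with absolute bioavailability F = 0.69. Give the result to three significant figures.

AUC_0→∞ = F × Dose / CL
        = 0.69 × 25 / 49 = 0.352041 mg/L·hr

AUC = 0.352 mg/L·hr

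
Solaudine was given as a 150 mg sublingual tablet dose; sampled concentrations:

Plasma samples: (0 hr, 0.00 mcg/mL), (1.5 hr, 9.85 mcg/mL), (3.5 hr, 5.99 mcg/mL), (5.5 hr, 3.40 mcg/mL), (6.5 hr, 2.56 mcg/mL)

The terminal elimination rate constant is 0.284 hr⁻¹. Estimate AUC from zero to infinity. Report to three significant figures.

Trapezoidal AUC_0→6.5:
  [0→1.5]: (0.00+9.85)/2 × 1.5 = 7.3875
  [1.5→3.5]: (9.85+5.99)/2 × 2 = 15.84
  [3.5→5.5]: (5.99+3.40)/2 × 2 = 9.39
  [5.5→6.5]: (3.40+2.56)/2 × 1 = 2.98
  Sum = 35.5975 mcg/mL·hr
Extrapolated tail: C_last / k_e = 2.56 / 0.284 = 9.014
AUC_0→∞ = 35.5975 + 9.014 = 44.6115 mcg/mL·hr

AUC = 44.6 mcg/mL·hr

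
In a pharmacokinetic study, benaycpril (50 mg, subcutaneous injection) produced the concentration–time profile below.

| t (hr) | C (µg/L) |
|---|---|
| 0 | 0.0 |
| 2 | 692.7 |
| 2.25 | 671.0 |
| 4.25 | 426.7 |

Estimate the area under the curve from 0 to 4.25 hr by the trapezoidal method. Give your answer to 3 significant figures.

AUC = 1960 µg/L·hr

Trapezoidal AUC_0→4.25:
  [0→2]: (0.0+692.7)/2 × 2 = 692.7
  [2→2.25]: (692.7+671.0)/2 × 0.25 = 170.4625
  [2.25→4.25]: (671.0+426.7)/2 × 2 = 1097.7
  Sum = 1960.8625 µg/L·hr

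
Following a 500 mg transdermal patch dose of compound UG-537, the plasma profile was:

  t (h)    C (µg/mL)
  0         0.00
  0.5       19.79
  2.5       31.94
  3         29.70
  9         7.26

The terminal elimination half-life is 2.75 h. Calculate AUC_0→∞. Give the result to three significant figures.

AUC = 212 µg/mL·h

Trapezoidal AUC_0→9:
  [0→0.5]: (0.00+19.79)/2 × 0.5 = 4.9475
  [0.5→2.5]: (19.79+31.94)/2 × 2 = 51.73
  [2.5→3]: (31.94+29.70)/2 × 0.5 = 15.41
  [3→9]: (29.70+7.26)/2 × 6 = 110.88
  Sum = 182.9675 µg/mL·h
k_e = ln2 / t½ = 0.693147 / 2.75 = 0.2521 h^-1
Extrapolated tail: C_last / k_e = 7.26 / 0.2521 = 28.798
AUC_0→∞ = 182.9675 + 28.798 = 211.7655 µg/mL·h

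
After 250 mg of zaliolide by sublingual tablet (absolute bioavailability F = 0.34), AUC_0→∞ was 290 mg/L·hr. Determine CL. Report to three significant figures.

CL = 0.293 L/hr

CL = F × Dose / AUC_0→∞
   = 0.34 × 250 / 290 = 0.293103 L/hr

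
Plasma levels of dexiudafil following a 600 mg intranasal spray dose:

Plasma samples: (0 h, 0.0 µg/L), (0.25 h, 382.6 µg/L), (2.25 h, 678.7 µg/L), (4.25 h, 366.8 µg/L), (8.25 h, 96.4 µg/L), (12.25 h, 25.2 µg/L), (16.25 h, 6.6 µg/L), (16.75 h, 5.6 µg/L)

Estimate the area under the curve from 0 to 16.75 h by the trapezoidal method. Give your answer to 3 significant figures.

AUC = 3390 µg/L·h

Trapezoidal AUC_0→16.75:
  [0→0.25]: (0.0+382.6)/2 × 0.25 = 47.825
  [0.25→2.25]: (382.6+678.7)/2 × 2 = 1061.3
  [2.25→4.25]: (678.7+366.8)/2 × 2 = 1045.5
  [4.25→8.25]: (366.8+96.4)/2 × 4 = 926.4
  [8.25→12.25]: (96.4+25.2)/2 × 4 = 243.2
  [12.25→16.25]: (25.2+6.6)/2 × 4 = 63.6
  [16.25→16.75]: (6.6+5.6)/2 × 0.5 = 3.05
  Sum = 3390.875 µg/L·h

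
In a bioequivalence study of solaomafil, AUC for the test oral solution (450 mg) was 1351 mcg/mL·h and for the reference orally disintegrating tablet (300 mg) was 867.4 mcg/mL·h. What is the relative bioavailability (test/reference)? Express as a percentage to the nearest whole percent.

F_rel = (AUC_test/D_test) / (AUC_ref/D_ref)
      = (1351/450) / (867.4/300)
      = 3.00222 / 2.89133 = 1.0384 = 103.84%

F_rel = 104%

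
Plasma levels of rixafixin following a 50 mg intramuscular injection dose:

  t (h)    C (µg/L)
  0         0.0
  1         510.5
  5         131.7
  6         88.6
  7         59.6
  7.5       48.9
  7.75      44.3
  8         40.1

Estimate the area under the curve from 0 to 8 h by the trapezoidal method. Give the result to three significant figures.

Trapezoidal AUC_0→8:
  [0→1]: (0.0+510.5)/2 × 1 = 255.25
  [1→5]: (510.5+131.7)/2 × 4 = 1284.4
  [5→6]: (131.7+88.6)/2 × 1 = 110.15
  [6→7]: (88.6+59.6)/2 × 1 = 74.1
  [7→7.5]: (59.6+48.9)/2 × 0.5 = 27.125
  [7.5→7.75]: (48.9+44.3)/2 × 0.25 = 11.65
  [7.75→8]: (44.3+40.1)/2 × 0.25 = 10.55
  Sum = 1773.225 µg/L·h

AUC = 1770 µg/L·h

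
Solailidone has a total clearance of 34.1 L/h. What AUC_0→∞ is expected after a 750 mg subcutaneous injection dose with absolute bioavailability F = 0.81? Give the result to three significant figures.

AUC = 17.8 mg/L·h

AUC_0→∞ = F × Dose / CL
        = 0.81 × 750 / 34.1 = 17.8152 mg/L·h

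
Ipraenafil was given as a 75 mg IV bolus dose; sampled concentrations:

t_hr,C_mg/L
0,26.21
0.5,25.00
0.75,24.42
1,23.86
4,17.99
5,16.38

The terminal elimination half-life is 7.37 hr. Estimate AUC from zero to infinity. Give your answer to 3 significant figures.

AUC = 279 mg/L·hr

Trapezoidal AUC_0→5:
  [0→0.5]: (26.21+25.00)/2 × 0.5 = 12.8025
  [0.5→0.75]: (25.00+24.42)/2 × 0.25 = 6.1775
  [0.75→1]: (24.42+23.86)/2 × 0.25 = 6.035
  [1→4]: (23.86+17.99)/2 × 3 = 62.775
  [4→5]: (17.99+16.38)/2 × 1 = 17.185
  Sum = 104.975 mg/L·hr
k_e = ln2 / t½ = 0.693147 / 7.37 = 0.0940 hr^-1
Extrapolated tail: C_last / k_e = 16.38 / 0.094 = 174.255
AUC_0→∞ = 104.975 + 174.255 = 279.23 mg/L·hr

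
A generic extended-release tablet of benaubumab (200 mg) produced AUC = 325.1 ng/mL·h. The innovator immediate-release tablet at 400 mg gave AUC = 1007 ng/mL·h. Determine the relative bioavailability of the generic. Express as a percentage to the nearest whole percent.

F_rel = (AUC_test/D_test) / (AUC_ref/D_ref)
      = (325.1/200) / (1007/400)
      = 1.6255 / 2.5175 = 0.6457 = 64.57%

F_rel = 65%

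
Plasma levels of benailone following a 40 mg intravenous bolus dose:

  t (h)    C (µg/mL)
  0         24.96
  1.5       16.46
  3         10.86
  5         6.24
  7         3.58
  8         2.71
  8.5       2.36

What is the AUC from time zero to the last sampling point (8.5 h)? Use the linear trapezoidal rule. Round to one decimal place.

AUC = 82.9 µg/mL·h

Trapezoidal AUC_0→8.5:
  [0→1.5]: (24.96+16.46)/2 × 1.5 = 31.065
  [1.5→3]: (16.46+10.86)/2 × 1.5 = 20.49
  [3→5]: (10.86+6.24)/2 × 2 = 17.1
  [5→7]: (6.24+3.58)/2 × 2 = 9.82
  [7→8]: (3.58+2.71)/2 × 1 = 3.145
  [8→8.5]: (2.71+2.36)/2 × 0.5 = 1.2675
  Sum = 82.8875 µg/mL·h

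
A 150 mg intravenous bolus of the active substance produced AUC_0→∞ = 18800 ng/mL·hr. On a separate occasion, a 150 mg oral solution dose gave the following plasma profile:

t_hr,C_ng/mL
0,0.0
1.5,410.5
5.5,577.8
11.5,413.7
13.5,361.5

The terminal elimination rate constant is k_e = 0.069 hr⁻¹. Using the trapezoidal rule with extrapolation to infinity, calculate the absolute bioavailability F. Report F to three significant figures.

Trapezoidal AUC_0→13.5 (oral solution):
  [0→1.5]: (0.0+410.5)/2 × 1.5 = 307.875
  [1.5→5.5]: (410.5+577.8)/2 × 4 = 1976.6
  [5.5→11.5]: (577.8+413.7)/2 × 6 = 2974.5
  [11.5→13.5]: (413.7+361.5)/2 × 2 = 775.2
  Sum = 6034.175 ng/mL·hr
Tail: C_last/k_e = 361.5/0.069 = 5239.130
AUC_0→∞ (oral solution) = 6034.175 + 5239.130 = 11273.305 ng/mL·hr
F = (AUC_ev/D_ev)/(AUC_iv/D_iv) = (11273.305/150)/(18800/150) = 75.1554/125.333 = 0.5996

F = 0.600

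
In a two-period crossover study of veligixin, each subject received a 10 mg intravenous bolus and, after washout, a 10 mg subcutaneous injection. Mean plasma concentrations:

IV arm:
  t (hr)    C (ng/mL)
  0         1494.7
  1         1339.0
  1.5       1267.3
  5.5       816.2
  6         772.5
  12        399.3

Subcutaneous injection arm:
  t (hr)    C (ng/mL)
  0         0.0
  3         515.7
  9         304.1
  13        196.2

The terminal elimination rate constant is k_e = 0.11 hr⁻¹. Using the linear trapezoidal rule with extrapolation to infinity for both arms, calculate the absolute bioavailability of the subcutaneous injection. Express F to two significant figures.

F = 0.44

Trapezoidal AUC_0→12 (IV):
  [0→1]: (1494.7+1339.0)/2 × 1 = 1416.85
  [1→1.5]: (1339.0+1267.3)/2 × 0.5 = 651.575
  [1.5→5.5]: (1267.3+816.2)/2 × 4 = 4167.0
  [5.5→6]: (816.2+772.5)/2 × 0.5 = 397.175
  [6→12]: (772.5+399.3)/2 × 6 = 3515.4
  Sum = 10148.0 ng/mL·hr
IV tail: 399.3/0.11 = 3630.000; AUC_iv,0→∞ = 10148.0 + 3630.000 = 13778.0 ng/mL·hr
Trapezoidal AUC_0→13 (subcutaneous injection):
  [0→3]: (0.0+515.7)/2 × 3 = 773.55
  [3→9]: (515.7+304.1)/2 × 6 = 2459.4
  [9→13]: (304.1+196.2)/2 × 4 = 1000.6
  Sum = 4233.55 ng/mL·hr
subcutaneous injection tail: 196.2/0.11 = 1783.636; AUC_ev,0→∞ = 4233.55 + 1783.636 = 6017.186 ng/mL·hr
F = (AUC_ev/D_ev)/(AUC_iv/D_iv) = (6017.186/10)/(13778.0/10) = 601.7186/1377.8 = 0.4367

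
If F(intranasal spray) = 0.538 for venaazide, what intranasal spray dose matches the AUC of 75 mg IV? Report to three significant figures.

D_intranasal = 139 mg

For equal systemic exposure: F × D_ev = D_iv
D_ev = D_iv / F = 75 / 0.538 = 139.405 mg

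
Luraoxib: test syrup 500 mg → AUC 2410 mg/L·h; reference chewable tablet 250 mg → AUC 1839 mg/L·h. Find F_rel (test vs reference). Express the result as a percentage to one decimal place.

F_rel = (AUC_test/D_test) / (AUC_ref/D_ref)
      = (2410/500) / (1839/250)
      = 4.82 / 7.356 = 0.6552 = 65.52%

F_rel = 65.5%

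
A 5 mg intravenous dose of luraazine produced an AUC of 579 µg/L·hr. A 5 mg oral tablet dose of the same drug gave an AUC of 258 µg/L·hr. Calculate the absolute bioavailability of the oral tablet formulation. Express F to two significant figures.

F = 0.45

F = (AUC_ev / D_ev) / (AUC_iv / D_iv)
  = (258/5) / (579/5)
  = 51.6 / 115.8 = 0.4456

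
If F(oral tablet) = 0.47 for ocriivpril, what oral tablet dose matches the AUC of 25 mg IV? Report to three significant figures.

For equal systemic exposure: F × D_ev = D_iv
D_ev = D_iv / F = 25 / 0.47 = 53.1915 mg

D_oral = 53.2 mg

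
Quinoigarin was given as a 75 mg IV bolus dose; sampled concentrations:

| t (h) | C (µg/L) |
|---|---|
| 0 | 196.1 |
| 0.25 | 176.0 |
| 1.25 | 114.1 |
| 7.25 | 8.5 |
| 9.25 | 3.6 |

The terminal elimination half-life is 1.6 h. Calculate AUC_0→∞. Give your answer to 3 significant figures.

Trapezoidal AUC_0→9.25:
  [0→0.25]: (196.1+176.0)/2 × 0.25 = 46.5125
  [0.25→1.25]: (176.0+114.1)/2 × 1 = 145.05
  [1.25→7.25]: (114.1+8.5)/2 × 6 = 367.8
  [7.25→9.25]: (8.5+3.6)/2 × 2 = 12.1
  Sum = 571.4625 µg/L·h
k_e = ln2 / t½ = 0.693147 / 1.6 = 0.4332 h^-1
Extrapolated tail: C_last / k_e = 3.6 / 0.4332 = 8.310
AUC_0→∞ = 571.4625 + 8.310 = 579.7725 µg/L·h

AUC = 580 µg/L·h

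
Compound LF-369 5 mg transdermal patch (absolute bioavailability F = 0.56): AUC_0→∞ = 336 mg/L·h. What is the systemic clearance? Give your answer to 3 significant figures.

CL = F × Dose / AUC_0→∞
   = 0.56 × 5 / 336 = 0.00833333 L/h

CL = 0.00833 L/h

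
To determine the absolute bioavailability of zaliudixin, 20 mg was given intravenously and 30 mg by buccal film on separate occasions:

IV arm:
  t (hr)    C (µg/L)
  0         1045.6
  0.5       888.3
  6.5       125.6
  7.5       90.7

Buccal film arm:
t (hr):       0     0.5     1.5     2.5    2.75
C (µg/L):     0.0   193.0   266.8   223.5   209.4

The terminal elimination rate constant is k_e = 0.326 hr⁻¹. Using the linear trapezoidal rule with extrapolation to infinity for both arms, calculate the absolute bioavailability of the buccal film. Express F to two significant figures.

F = 0.21

Trapezoidal AUC_0→7.5 (IV):
  [0→0.5]: (1045.6+888.3)/2 × 0.5 = 483.475
  [0.5→6.5]: (888.3+125.6)/2 × 6 = 3041.7
  [6.5→7.5]: (125.6+90.7)/2 × 1 = 108.15
  Sum = 3633.325 µg/L·hr
IV tail: 90.7/0.326 = 278.221; AUC_iv,0→∞ = 3633.325 + 278.221 = 3911.546 µg/L·hr
Trapezoidal AUC_0→2.75 (buccal film):
  [0→0.5]: (0.0+193.0)/2 × 0.5 = 48.25
  [0.5→1.5]: (193.0+266.8)/2 × 1 = 229.9
  [1.5→2.5]: (266.8+223.5)/2 × 1 = 245.15
  [2.5→2.75]: (223.5+209.4)/2 × 0.25 = 54.1125
  Sum = 577.4125 µg/L·hr
buccal film tail: 209.4/0.326 = 642.331; AUC_ev,0→∞ = 577.4125 + 642.331 = 1219.7435 µg/L·hr
F = (AUC_ev/D_ev)/(AUC_iv/D_iv) = (1219.7435/30)/(3911.546/20) = 40.6581/195.5773 = 0.2079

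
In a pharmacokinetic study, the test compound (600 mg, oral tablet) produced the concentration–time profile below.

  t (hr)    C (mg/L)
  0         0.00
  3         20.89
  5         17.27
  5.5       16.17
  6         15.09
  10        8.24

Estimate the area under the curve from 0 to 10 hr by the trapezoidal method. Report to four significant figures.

Trapezoidal AUC_0→10:
  [0→3]: (0.00+20.89)/2 × 3 = 31.335
  [3→5]: (20.89+17.27)/2 × 2 = 38.16
  [5→5.5]: (17.27+16.17)/2 × 0.5 = 8.36
  [5.5→6]: (16.17+15.09)/2 × 0.5 = 7.815
  [6→10]: (15.09+8.24)/2 × 4 = 46.66
  Sum = 132.33 mg/L·hr

AUC = 132.3 mg/L·hr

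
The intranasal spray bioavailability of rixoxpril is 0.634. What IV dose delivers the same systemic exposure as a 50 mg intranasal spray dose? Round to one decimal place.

D_iv = 31.7 mg

Systemic exposure from an extravascular dose = F × D_ev, so the equivalent IV dose is F × D_ev.
D_iv = F × D_ev = 0.634 × 50 = 31.7 mg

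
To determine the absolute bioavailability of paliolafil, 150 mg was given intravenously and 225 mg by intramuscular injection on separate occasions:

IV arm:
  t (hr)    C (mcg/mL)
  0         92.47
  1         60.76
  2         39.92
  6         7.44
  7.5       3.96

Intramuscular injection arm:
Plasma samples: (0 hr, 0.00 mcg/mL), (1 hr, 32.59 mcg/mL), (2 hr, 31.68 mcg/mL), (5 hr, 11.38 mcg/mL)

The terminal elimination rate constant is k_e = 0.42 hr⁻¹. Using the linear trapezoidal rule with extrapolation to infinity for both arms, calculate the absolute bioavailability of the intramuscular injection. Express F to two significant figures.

F = 0.39

Trapezoidal AUC_0→7.5 (IV):
  [0→1]: (92.47+60.76)/2 × 1 = 76.615
  [1→2]: (60.76+39.92)/2 × 1 = 50.34
  [2→6]: (39.92+7.44)/2 × 4 = 94.72
  [6→7.5]: (7.44+3.96)/2 × 1.5 = 8.55
  Sum = 230.225 mcg/mL·hr
IV tail: 3.96/0.42 = 9.429; AUC_iv,0→∞ = 230.225 + 9.429 = 239.654 mcg/mL·hr
Trapezoidal AUC_0→5 (intramuscular injection):
  [0→1]: (0.00+32.59)/2 × 1 = 16.295
  [1→2]: (32.59+31.68)/2 × 1 = 32.135
  [2→5]: (31.68+11.38)/2 × 3 = 64.59
  Sum = 113.02 mcg/mL·hr
intramuscular injection tail: 11.38/0.42 = 27.095; AUC_ev,0→∞ = 113.02 + 27.095 = 140.115 mcg/mL·hr
F = (AUC_ev/D_ev)/(AUC_iv/D_iv) = (140.115/225)/(239.654/150) = 0.622733/1.59769 = 0.3898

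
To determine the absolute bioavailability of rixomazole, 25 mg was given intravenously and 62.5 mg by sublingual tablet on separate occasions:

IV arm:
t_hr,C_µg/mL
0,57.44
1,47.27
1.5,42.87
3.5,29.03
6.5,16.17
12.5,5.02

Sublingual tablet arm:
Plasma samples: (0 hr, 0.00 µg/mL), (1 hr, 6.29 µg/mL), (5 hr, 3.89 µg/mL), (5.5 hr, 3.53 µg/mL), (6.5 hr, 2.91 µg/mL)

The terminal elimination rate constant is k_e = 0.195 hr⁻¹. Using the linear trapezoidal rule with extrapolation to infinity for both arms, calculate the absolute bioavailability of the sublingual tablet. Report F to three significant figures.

Trapezoidal AUC_0→12.5 (IV):
  [0→1]: (57.44+47.27)/2 × 1 = 52.355
  [1→1.5]: (47.27+42.87)/2 × 0.5 = 22.535
  [1.5→3.5]: (42.87+29.03)/2 × 2 = 71.9
  [3.5→6.5]: (29.03+16.17)/2 × 3 = 67.8
  [6.5→12.5]: (16.17+5.02)/2 × 6 = 63.57
  Sum = 278.16 µg/mL·hr
IV tail: 5.02/0.195 = 25.744; AUC_iv,0→∞ = 278.16 + 25.744 = 303.904 µg/mL·hr
Trapezoidal AUC_0→6.5 (sublingual tablet):
  [0→1]: (0.00+6.29)/2 × 1 = 3.145
  [1→5]: (6.29+3.89)/2 × 4 = 20.36
  [5→5.5]: (3.89+3.53)/2 × 0.5 = 1.855
  [5.5→6.5]: (3.53+2.91)/2 × 1 = 3.22
  Sum = 28.58 µg/mL·hr
sublingual tablet tail: 2.91/0.195 = 14.923; AUC_ev,0→∞ = 28.58 + 14.923 = 43.503 µg/mL·hr
F = (AUC_ev/D_ev)/(AUC_iv/D_iv) = (43.503/62.5)/(303.904/25) = 0.696048/12.15616 = 0.0573

F = 0.0573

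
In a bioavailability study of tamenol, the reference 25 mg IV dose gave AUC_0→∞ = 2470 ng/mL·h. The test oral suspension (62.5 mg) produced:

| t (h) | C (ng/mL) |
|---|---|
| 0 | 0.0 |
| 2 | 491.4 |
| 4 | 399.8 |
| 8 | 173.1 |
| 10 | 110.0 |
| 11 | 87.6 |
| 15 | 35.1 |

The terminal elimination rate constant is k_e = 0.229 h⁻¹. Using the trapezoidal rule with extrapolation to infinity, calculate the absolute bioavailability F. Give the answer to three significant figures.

Trapezoidal AUC_0→15 (oral suspension):
  [0→2]: (0.0+491.4)/2 × 2 = 491.4
  [2→4]: (491.4+399.8)/2 × 2 = 891.2
  [4→8]: (399.8+173.1)/2 × 4 = 1145.8
  [8→10]: (173.1+110.0)/2 × 2 = 283.1
  [10→11]: (110.0+87.6)/2 × 1 = 98.8
  [11→15]: (87.6+35.1)/2 × 4 = 245.4
  Sum = 3155.7 ng/mL·h
Tail: C_last/k_e = 35.1/0.229 = 153.275
AUC_0→∞ (oral suspension) = 3155.7 + 153.275 = 3308.975 ng/mL·h
F = (AUC_ev/D_ev)/(AUC_iv/D_iv) = (3308.975/62.5)/(2470/25) = 52.9436/98.8 = 0.5359

F = 0.536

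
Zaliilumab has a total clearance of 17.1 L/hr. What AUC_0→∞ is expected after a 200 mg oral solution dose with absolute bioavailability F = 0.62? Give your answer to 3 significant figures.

AUC = 7.25 mg/L·hr

AUC_0→∞ = F × Dose / CL
        = 0.62 × 200 / 17.1 = 7.25146 mg/L·hr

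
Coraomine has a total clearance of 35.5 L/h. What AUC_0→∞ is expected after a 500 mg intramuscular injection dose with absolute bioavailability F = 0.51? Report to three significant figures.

AUC_0→∞ = F × Dose / CL
        = 0.51 × 500 / 35.5 = 7.1831 mg/L·h

AUC = 7.18 mg/L·h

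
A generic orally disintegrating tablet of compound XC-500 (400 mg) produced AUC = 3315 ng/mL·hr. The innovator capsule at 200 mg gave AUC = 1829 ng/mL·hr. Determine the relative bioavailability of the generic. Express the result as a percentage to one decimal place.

F_rel = 90.6%

F_rel = (AUC_test/D_test) / (AUC_ref/D_ref)
      = (3315/400) / (1829/200)
      = 8.2875 / 9.145 = 0.9062 = 90.62%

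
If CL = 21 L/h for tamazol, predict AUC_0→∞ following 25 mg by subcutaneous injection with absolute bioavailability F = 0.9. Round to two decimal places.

AUC_0→∞ = F × Dose / CL
        = 0.9 × 25 / 21 = 1.07143 mg/L·h

AUC = 1.07 mg/L·h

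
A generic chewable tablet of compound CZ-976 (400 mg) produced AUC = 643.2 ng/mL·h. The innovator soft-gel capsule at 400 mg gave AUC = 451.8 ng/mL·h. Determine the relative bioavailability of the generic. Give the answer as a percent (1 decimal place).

F_rel = (AUC_test/D_test) / (AUC_ref/D_ref)
      = (643.2/400) / (451.8/400)
      = 1.608 / 1.1295 = 1.4236 = 142.36%

F_rel = 142.4%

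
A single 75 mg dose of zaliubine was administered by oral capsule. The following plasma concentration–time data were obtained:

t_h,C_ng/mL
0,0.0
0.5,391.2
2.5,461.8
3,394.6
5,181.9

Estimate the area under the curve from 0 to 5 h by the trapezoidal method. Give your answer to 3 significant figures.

Trapezoidal AUC_0→5:
  [0→0.5]: (0.0+391.2)/2 × 0.5 = 97.8
  [0.5→2.5]: (391.2+461.8)/2 × 2 = 853.0
  [2.5→3]: (461.8+394.6)/2 × 0.5 = 214.1
  [3→5]: (394.6+181.9)/2 × 2 = 576.5
  Sum = 1741.4 ng/mL·h

AUC = 1740 ng/mL·h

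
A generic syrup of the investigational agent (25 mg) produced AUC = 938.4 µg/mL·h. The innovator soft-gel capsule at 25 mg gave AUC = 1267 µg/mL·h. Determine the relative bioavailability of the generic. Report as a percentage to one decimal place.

F_rel = (AUC_test/D_test) / (AUC_ref/D_ref)
      = (938.4/25) / (1267/25)
      = 37.536 / 50.68 = 0.7406 = 74.06%

F_rel = 74.1%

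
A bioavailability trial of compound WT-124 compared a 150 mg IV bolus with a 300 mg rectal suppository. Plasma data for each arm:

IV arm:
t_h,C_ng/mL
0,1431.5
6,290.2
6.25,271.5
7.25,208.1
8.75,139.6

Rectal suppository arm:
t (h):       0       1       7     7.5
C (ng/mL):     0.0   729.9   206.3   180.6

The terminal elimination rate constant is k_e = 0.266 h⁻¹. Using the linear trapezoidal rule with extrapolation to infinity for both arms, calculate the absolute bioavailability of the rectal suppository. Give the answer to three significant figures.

F = 0.315

Trapezoidal AUC_0→8.75 (IV):
  [0→6]: (1431.5+290.2)/2 × 6 = 5165.1
  [6→6.25]: (290.2+271.5)/2 × 0.25 = 70.2125
  [6.25→7.25]: (271.5+208.1)/2 × 1 = 239.8
  [7.25→8.75]: (208.1+139.6)/2 × 1.5 = 260.775
  Sum = 5735.8875 ng/mL·h
IV tail: 139.6/0.266 = 524.812; AUC_iv,0→∞ = 5735.8875 + 524.812 = 6260.6995 ng/mL·h
Trapezoidal AUC_0→7.5 (rectal suppository):
  [0→1]: (0.0+729.9)/2 × 1 = 364.95
  [1→7]: (729.9+206.3)/2 × 6 = 2808.6
  [7→7.5]: (206.3+180.6)/2 × 0.5 = 96.725
  Sum = 3270.275 ng/mL·h
rectal suppository tail: 180.6/0.266 = 678.947; AUC_ev,0→∞ = 3270.275 + 678.947 = 3949.222 ng/mL·h
F = (AUC_ev/D_ev)/(AUC_iv/D_iv) = (3949.222/300)/(6260.6995/150) = 13.1641/41.738 = 0.3154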